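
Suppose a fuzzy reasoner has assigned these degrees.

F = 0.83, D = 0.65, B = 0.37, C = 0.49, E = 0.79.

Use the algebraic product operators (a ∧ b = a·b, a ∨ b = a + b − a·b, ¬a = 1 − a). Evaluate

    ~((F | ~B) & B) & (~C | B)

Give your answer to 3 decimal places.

~B = 1 − 0.3700 = 0.6300
F | ~B = a + b − a·b on (0.8300, 0.6300) = 0.9371
(F | ~B) & B = a·b on (0.9371, 0.3700) = 0.3467
~((F | ~B) & B) = 1 − 0.3467 = 0.6533
~C = 1 − 0.4900 = 0.5100
~C | B = a + b − a·b on (0.5100, 0.3700) = 0.6913
~((F | ~B) & B) & (~C | B) = a·b on (0.6533, 0.6913) = 0.4516

0.452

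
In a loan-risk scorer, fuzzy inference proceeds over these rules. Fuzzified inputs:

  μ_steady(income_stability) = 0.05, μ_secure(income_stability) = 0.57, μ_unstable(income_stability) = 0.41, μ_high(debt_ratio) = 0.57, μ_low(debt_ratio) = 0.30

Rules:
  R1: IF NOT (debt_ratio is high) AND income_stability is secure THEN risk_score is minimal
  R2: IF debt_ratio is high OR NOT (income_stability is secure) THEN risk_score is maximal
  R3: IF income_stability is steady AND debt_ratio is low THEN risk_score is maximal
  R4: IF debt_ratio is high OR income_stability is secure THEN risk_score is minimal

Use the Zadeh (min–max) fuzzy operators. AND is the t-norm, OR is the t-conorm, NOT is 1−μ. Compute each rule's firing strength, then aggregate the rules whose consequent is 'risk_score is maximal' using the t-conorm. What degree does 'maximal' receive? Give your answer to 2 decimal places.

0.57

R1: ¬high=1−0.57=0.43, secure=0.57; AND[min(a, b)] → w = 0.43
R2: high=0.57, ¬secure=1−0.57=0.43; OR[max(a, b)] → w = 0.57
R3: steady=0.05, low=0.30; AND[min(a, b)] → w = 0.05
R4: high=0.57, secure=0.57; OR[max(a, b)] → w = 0.57
Rules with consequent 'maximal': {R2, R3} → strengths 0.57, 0.05
Aggregate via t-conorm [max(a, b)]: 0.57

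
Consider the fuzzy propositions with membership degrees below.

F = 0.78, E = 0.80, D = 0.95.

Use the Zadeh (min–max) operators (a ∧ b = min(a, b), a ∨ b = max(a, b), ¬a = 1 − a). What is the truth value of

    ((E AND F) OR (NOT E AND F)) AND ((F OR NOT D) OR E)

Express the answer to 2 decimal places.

0.78

E AND F = min(a, b) on (0.80, 0.78) = 0.78
NOT E = 1 − 0.80 = 0.20
NOT E AND F = min(a, b) on (0.20, 0.78) = 0.20
(E AND F) OR (NOT E AND F) = max(a, b) on (0.78, 0.20) = 0.78
NOT D = 1 − 0.95 = 0.05
F OR NOT D = max(a, b) on (0.78, 0.05) = 0.78
(F OR NOT D) OR E = max(a, b) on (0.78, 0.80) = 0.80
((E AND F) OR (NOT E AND F)) AND ((F OR NOT D) OR E) = min(a, b) on (0.78, 0.80) = 0.78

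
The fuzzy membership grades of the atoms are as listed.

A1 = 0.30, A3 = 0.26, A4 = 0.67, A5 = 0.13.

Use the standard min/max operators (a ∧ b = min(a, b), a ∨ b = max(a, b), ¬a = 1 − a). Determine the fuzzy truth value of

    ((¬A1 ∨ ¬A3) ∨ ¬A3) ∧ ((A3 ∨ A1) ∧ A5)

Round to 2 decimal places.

0.13

¬A1 = 1 − 0.30 = 0.70
¬A3 = 1 − 0.26 = 0.74
¬A1 ∨ ¬A3 = max(a, b) on (0.70, 0.74) = 0.74
¬A3 = 1 − 0.26 = 0.74
(¬A1 ∨ ¬A3) ∨ ¬A3 = max(a, b) on (0.74, 0.74) = 0.74
A3 ∨ A1 = max(a, b) on (0.26, 0.30) = 0.30
(A3 ∨ A1) ∧ A5 = min(a, b) on (0.30, 0.13) = 0.13
((¬A1 ∨ ¬A3) ∨ ¬A3) ∧ ((A3 ∨ A1) ∧ A5) = min(a, b) on (0.74, 0.13) = 0.13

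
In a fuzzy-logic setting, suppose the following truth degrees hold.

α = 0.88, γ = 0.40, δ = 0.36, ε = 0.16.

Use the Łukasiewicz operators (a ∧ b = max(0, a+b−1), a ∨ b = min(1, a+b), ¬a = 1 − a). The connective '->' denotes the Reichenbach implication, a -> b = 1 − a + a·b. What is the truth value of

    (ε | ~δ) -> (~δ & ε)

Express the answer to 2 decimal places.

~δ = 1 − 0.36 = 0.64
ε | ~δ = min(1, a+b) on (0.16, 0.64) = 0.80
~δ = 1 − 0.36 = 0.64
~δ & ε = max(0, a+b−1) on (0.64, 0.16) = 0.00
(ε | ~δ) -> (~δ & ε)  [Reichenbach: 1 − a + a·b] with a=0.80, b=0.00 → 0.20

0.20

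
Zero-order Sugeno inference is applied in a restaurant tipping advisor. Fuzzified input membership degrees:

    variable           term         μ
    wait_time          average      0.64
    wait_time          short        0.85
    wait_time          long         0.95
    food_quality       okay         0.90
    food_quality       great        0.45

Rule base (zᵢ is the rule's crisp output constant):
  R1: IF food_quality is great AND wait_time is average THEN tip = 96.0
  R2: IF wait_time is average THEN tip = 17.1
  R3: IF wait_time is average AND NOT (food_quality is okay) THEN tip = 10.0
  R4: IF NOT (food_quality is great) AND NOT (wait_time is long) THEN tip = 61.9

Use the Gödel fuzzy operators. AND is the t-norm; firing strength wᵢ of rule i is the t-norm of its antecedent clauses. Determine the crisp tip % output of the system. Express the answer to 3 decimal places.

46.967

R1 (z=96.0): great=0.45, average=0.64; AND[min(a, b)] → w = 0.45
R2 (z=17.1): average=0.64 → w = 0.64
R3 (z=10.0): average=0.64, ¬okay=1−0.90=0.10; AND[min(a, b)] → w = 0.10
R4 (z=61.9): ¬great=1−0.45=0.55, ¬long=1−0.95=0.05; AND[min(a, b)] → w = 0.05
Weighted average = (0.45·96.0 + 0.64·17.1 + 0.10·10.0 + 0.05·61.9) / (0.45 + 0.64 + 0.10 + 0.05)
  = 58.2390 / 1.2400 = 46.967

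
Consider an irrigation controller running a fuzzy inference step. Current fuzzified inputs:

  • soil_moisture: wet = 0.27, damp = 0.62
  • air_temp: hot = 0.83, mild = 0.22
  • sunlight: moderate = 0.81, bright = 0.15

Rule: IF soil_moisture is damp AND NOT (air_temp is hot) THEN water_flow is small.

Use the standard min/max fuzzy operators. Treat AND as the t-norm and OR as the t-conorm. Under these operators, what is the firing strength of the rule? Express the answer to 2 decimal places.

0.17

firing strength: damp=0.62, ¬hot=1−0.83=0.17; AND[min(a, b)] → w = 0.17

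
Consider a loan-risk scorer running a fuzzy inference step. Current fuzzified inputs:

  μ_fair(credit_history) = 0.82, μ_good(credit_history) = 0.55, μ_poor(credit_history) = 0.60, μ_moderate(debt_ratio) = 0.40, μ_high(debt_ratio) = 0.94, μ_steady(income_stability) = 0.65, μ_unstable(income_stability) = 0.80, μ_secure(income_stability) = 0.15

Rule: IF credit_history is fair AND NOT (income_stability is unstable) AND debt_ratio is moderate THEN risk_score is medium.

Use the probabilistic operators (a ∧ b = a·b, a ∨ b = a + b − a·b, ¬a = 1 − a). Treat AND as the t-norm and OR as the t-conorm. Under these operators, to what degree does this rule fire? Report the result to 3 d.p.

0.066

firing strength: fair=0.82, ¬unstable=1−0.80=0.20, moderate=0.40; AND[a·b] → w = 0.0656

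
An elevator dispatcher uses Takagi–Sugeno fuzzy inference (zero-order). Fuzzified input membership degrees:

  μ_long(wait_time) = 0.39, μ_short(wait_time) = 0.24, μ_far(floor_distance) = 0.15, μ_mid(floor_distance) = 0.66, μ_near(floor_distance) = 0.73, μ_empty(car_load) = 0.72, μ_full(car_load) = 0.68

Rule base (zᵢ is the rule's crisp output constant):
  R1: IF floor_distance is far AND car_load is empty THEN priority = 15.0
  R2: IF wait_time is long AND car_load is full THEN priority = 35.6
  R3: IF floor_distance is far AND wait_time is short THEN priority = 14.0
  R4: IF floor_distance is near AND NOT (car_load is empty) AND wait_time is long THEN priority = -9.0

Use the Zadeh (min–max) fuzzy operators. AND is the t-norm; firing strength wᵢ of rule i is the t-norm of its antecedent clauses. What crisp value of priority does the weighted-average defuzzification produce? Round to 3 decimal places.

16.200

R1 (z=15.0): far=0.15, empty=0.72; AND[min(a, b)] → w = 0.15
R2 (z=35.6): long=0.39, full=0.68; AND[min(a, b)] → w = 0.39
R3 (z=14.0): far=0.15, short=0.24; AND[min(a, b)] → w = 0.15
R4 (z=-9.0): near=0.73, ¬empty=1−0.72=0.28, long=0.39; AND[min(a, b)] → w = 0.28
Weighted average = (0.15·15.0 + 0.39·35.6 + 0.15·14.0 + 0.28·-9.0) / (0.15 + 0.39 + 0.15 + 0.28)
  = 15.7140 / 0.9700 = 16.200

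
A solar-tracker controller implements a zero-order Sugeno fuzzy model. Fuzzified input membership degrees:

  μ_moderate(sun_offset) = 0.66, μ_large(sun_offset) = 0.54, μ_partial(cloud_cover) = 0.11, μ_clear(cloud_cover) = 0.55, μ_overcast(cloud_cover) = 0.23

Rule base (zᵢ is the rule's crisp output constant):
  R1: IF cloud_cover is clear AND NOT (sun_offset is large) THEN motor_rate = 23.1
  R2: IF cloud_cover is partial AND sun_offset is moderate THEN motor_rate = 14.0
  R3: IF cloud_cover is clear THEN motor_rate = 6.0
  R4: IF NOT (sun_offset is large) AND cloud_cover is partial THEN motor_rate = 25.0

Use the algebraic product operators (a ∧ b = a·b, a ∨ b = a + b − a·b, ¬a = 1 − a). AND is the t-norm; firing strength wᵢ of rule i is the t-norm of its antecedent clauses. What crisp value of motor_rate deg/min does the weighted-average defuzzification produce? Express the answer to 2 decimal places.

12.34

R1 (z=23.1): clear=0.55, ¬large=1−0.54=0.46; AND[a·b] → w = 0.2530
R2 (z=14.0): partial=0.11, moderate=0.66; AND[a·b] → w = 0.0726
R3 (z=6.0): clear=0.55 → w = 0.5500
R4 (z=25.0): ¬large=1−0.54=0.46, partial=0.11; AND[a·b] → w = 0.0506
Weighted average = (0.2530·23.1 + 0.0726·14.0 + 0.5500·6.0 + 0.0506·25.0) / (0.2530 + 0.0726 + 0.5500 + 0.0506)
  = 11.4257 / 0.9262 = 12.34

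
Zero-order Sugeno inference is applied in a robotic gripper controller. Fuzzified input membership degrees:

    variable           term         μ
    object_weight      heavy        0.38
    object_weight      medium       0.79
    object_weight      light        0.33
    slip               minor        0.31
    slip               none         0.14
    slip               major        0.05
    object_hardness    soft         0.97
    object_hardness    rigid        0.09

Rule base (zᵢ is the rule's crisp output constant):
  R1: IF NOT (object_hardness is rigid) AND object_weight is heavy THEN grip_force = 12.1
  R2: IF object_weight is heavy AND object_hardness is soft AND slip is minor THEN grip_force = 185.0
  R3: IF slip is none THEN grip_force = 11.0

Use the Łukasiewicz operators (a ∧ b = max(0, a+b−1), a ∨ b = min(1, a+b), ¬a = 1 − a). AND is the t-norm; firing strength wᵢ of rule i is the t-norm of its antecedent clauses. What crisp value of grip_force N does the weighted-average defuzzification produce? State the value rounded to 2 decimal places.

R1 (z=12.1): ¬rigid=1−0.09=0.91, heavy=0.38; AND[max(0, a+b−1)] → w = 0.29
R2 (z=185.0): heavy=0.38, soft=0.97, minor=0.31; AND[max(0, a+b−1)] → w = 0.00
R3 (z=11.0): none=0.14 → w = 0.14
Weighted average = (0.29·12.1 + 0.00·185.0 + 0.14·11.0) / (0.29 + 0.00 + 0.14)
  = 5.0490 / 0.4300 = 11.74

11.74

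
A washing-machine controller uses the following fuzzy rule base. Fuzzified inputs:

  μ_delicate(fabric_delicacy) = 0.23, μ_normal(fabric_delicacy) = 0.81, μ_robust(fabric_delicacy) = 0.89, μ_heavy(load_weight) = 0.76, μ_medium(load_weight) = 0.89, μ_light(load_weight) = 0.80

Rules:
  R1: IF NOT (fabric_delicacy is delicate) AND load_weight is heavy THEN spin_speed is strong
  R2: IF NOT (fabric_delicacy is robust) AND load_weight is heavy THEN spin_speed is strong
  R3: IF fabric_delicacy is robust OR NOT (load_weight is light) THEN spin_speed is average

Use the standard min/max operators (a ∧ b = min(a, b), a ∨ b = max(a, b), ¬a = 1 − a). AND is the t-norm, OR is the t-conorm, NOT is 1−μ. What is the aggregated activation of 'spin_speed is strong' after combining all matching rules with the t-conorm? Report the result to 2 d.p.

0.76

R1: ¬delicate=1−0.23=0.77, heavy=0.76; AND[min(a, b)] → w = 0.76
R2: ¬robust=1−0.89=0.11, heavy=0.76; AND[min(a, b)] → w = 0.11
R3: robust=0.89, ¬light=1−0.80=0.20; OR[max(a, b)] → w = 0.89
Rules with consequent 'strong': {R1, R2} → strengths 0.76, 0.11
Aggregate via t-conorm [max(a, b)]: 0.76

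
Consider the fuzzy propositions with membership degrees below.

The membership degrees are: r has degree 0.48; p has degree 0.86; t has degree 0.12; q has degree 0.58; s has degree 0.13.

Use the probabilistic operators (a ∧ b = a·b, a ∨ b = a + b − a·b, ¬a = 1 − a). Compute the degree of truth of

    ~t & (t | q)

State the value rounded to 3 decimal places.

0.555

~t = 1 − 0.1200 = 0.8800
t | q = a + b − a·b on (0.1200, 0.5800) = 0.6304
~t & (t | q) = a·b on (0.8800, 0.6304) = 0.5548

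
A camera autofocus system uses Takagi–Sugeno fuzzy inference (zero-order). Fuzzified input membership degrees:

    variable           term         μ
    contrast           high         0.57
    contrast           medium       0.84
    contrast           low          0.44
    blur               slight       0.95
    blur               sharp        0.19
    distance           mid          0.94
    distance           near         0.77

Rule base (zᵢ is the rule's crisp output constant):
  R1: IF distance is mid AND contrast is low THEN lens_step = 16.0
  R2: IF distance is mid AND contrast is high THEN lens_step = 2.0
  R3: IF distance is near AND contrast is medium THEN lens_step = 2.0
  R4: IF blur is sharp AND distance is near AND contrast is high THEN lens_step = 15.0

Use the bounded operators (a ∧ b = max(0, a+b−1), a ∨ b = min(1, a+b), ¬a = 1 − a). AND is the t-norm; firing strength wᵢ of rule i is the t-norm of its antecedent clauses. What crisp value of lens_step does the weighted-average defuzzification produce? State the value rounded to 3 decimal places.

5.547

R1 (z=16.0): mid=0.94, low=0.44; AND[max(0, a+b−1)] → w = 0.38
R2 (z=2.0): mid=0.94, high=0.57; AND[max(0, a+b−1)] → w = 0.51
R3 (z=2.0): near=0.77, medium=0.84; AND[max(0, a+b−1)] → w = 0.61
R4 (z=15.0): sharp=0.19, near=0.77, high=0.57; AND[max(0, a+b−1)] → w = 0.00
Weighted average = (0.38·16.0 + 0.51·2.0 + 0.61·2.0 + 0.00·15.0) / (0.38 + 0.51 + 0.61 + 0.00)
  = 8.3200 / 1.5000 = 5.547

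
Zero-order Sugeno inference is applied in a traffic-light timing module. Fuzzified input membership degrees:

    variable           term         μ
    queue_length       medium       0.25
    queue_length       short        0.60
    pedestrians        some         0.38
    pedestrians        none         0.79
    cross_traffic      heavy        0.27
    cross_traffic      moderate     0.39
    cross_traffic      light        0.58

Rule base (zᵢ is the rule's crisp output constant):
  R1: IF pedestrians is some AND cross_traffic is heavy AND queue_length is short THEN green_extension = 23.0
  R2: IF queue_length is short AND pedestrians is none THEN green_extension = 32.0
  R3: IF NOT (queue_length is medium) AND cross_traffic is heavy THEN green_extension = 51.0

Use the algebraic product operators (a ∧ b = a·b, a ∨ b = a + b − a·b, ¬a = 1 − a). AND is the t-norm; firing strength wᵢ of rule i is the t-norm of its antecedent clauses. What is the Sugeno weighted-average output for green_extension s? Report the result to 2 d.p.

R1 (z=23.0): some=0.38, heavy=0.27, short=0.60; AND[a·b] → w = 0.0616
R2 (z=32.0): short=0.60, none=0.79; AND[a·b] → w = 0.4740
R3 (z=51.0): ¬medium=1−0.25=0.75, heavy=0.27; AND[a·b] → w = 0.2025
Weighted average = (0.0616·23.0 + 0.4740·32.0 + 0.2025·51.0) / (0.0616 + 0.4740 + 0.2025)
  = 26.9114 / 0.7381 = 36.46

36.46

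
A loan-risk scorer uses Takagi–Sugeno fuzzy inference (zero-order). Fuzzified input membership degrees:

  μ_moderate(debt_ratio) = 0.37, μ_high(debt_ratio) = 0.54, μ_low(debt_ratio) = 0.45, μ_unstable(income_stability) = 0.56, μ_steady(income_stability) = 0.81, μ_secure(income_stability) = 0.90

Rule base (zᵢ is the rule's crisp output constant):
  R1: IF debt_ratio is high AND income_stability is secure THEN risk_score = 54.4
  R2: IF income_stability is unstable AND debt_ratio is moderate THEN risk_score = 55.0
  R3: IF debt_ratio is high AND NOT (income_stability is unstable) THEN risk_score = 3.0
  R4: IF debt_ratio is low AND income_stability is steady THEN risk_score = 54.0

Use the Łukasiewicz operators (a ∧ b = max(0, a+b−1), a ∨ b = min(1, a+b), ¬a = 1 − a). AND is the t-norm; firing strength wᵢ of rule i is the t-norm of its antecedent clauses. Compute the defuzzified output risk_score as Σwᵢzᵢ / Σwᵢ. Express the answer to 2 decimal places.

54.25

R1 (z=54.4): high=0.54, secure=0.90; AND[max(0, a+b−1)] → w = 0.44
R2 (z=55.0): unstable=0.56, moderate=0.37; AND[max(0, a+b−1)] → w = 0.00
R3 (z=3.0): high=0.54, ¬unstable=1−0.56=0.44; AND[max(0, a+b−1)] → w = 0.00
R4 (z=54.0): low=0.45, steady=0.81; AND[max(0, a+b−1)] → w = 0.26
Weighted average = (0.44·54.4 + 0.00·55.0 + 0.00·3.0 + 0.26·54.0) / (0.44 + 0.00 + 0.00 + 0.26)
  = 37.9760 / 0.7000 = 54.25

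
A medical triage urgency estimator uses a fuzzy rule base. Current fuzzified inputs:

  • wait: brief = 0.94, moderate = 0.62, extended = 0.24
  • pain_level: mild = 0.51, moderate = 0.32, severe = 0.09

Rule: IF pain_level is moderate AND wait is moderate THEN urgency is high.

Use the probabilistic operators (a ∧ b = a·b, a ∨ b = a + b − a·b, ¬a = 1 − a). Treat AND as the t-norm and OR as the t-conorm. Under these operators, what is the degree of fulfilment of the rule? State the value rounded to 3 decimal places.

0.198

firing strength: moderate=0.32, moderate=0.62; AND[a·b] → w = 0.1984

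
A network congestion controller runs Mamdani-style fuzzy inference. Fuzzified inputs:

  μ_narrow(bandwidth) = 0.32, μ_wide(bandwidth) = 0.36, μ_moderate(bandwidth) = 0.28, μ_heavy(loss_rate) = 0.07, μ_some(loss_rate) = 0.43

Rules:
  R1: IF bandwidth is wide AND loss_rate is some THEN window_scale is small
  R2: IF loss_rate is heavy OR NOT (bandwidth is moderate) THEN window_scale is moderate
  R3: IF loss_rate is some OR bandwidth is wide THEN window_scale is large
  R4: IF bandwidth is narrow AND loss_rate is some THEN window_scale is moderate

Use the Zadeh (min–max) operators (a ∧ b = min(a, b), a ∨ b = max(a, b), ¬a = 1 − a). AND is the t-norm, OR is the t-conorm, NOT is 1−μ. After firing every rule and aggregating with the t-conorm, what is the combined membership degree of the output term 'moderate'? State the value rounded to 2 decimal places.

R1: wide=0.36, some=0.43; AND[min(a, b)] → w = 0.36
R2: heavy=0.07, ¬moderate=1−0.28=0.72; OR[max(a, b)] → w = 0.72
R3: some=0.43, wide=0.36; OR[max(a, b)] → w = 0.43
R4: narrow=0.32, some=0.43; AND[min(a, b)] → w = 0.32
Rules with consequent 'moderate': {R2, R4} → strengths 0.72, 0.32
Aggregate via t-conorm [max(a, b)]: 0.72

0.72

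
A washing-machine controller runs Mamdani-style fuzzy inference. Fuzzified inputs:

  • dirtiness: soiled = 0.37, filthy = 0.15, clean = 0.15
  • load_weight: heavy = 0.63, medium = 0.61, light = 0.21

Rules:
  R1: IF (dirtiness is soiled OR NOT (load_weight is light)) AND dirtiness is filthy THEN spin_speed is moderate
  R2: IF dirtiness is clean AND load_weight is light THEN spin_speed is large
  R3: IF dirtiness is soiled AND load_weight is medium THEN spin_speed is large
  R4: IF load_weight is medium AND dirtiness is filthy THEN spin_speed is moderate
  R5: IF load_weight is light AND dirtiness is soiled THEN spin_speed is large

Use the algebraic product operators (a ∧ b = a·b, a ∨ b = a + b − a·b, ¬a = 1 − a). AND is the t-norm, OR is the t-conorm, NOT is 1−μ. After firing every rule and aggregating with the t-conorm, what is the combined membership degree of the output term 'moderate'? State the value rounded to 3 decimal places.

0.210

R1: (soiled=0.37 OR ¬light=1−0.21=0.79) = 0.8677; AND[a·b] with filthy=0.15 → w = 0.1302
R2: clean=0.15, light=0.21; AND[a·b] → w = 0.0315
R3: soiled=0.37, medium=0.61; AND[a·b] → w = 0.2257
R4: medium=0.61, filthy=0.15; AND[a·b] → w = 0.0915
R5: light=0.21, soiled=0.37; AND[a·b] → w = 0.0777
Rules with consequent 'moderate': {R1, R4} → strengths 0.1302, 0.0915
Aggregate via t-conorm [a + b − a·b]: 0.2097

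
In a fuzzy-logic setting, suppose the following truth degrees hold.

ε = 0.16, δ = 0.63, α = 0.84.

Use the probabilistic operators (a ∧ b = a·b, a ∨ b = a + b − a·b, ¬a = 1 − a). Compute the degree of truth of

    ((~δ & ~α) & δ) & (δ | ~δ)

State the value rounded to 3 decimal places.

0.029

~δ = 1 − 0.6300 = 0.3700
~α = 1 − 0.8400 = 0.1600
~δ & ~α = a·b on (0.3700, 0.1600) = 0.0592
(~δ & ~α) & δ = a·b on (0.0592, 0.6300) = 0.0373
~δ = 1 − 0.6300 = 0.3700
δ | ~δ = a + b − a·b on (0.6300, 0.3700) = 0.7669
((~δ & ~α) & δ) & (δ | ~δ) = a·b on (0.0373, 0.7669) = 0.0286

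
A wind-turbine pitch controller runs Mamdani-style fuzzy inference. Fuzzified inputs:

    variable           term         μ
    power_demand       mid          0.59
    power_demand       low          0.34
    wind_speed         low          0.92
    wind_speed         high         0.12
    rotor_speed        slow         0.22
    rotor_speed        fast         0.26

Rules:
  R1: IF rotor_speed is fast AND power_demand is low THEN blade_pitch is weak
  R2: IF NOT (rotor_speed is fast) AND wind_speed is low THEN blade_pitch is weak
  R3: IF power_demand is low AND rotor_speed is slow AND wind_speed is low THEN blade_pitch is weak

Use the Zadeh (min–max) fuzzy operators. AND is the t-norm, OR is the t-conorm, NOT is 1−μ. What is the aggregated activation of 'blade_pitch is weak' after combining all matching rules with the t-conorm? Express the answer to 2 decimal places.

0.74

R1: fast=0.26, low=0.34; AND[min(a, b)] → w = 0.26
R2: ¬fast=1−0.26=0.74, low=0.92; AND[min(a, b)] → w = 0.74
R3: low=0.34, slow=0.22, low=0.92; AND[min(a, b)] → w = 0.22
Rules with consequent 'weak': {R1, R2, R3} → strengths 0.26, 0.74, 0.22
Aggregate via t-conorm [max(a, b)]: 0.74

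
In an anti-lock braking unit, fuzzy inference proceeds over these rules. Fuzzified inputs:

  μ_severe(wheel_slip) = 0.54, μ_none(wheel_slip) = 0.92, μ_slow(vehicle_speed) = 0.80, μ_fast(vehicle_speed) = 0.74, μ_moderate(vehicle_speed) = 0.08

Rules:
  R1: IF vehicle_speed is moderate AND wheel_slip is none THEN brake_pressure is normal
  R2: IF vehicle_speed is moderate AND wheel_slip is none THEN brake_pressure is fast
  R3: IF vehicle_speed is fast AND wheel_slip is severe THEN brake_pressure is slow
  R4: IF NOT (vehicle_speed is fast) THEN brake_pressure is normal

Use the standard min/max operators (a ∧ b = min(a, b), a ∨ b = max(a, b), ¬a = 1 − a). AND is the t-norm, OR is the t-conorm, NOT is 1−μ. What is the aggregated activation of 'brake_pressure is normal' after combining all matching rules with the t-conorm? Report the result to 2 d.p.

R1: moderate=0.08, none=0.92; AND[min(a, b)] → w = 0.08
R2: moderate=0.08, none=0.92; AND[min(a, b)] → w = 0.08
R3: fast=0.74, severe=0.54; AND[min(a, b)] → w = 0.54
R4: ¬fast=1−0.74=0.26 → w = 0.26
Rules with consequent 'normal': {R1, R4} → strengths 0.08, 0.26
Aggregate via t-conorm [max(a, b)]: 0.26

0.26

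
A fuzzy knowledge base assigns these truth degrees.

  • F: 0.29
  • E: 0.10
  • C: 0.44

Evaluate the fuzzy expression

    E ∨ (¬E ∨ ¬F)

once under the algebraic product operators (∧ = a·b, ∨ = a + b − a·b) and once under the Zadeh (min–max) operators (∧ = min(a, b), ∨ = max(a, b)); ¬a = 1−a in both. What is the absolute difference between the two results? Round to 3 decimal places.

0.074

Under algebraic product:
  ¬E = 1 − 0.1000 = 0.9000
  ¬F = 1 − 0.2900 = 0.7100
  ¬E ∨ ¬F = a + b − a·b on (0.9000, 0.7100) = 0.9710
  E ∨ (¬E ∨ ¬F) = a + b − a·b on (0.1000, 0.9710) = 0.9739
  → value = 0.9739
Under Zadeh (min–max):
  ¬E = 1 − 0.10 = 0.90
  ¬F = 1 − 0.29 = 0.71
  ¬E ∨ ¬F = max(a, b) on (0.90, 0.71) = 0.90
  E ∨ (¬E ∨ ¬F) = max(a, b) on (0.10, 0.90) = 0.90
  → value = 0.9000
|0.9739 − 0.9000| = 0.074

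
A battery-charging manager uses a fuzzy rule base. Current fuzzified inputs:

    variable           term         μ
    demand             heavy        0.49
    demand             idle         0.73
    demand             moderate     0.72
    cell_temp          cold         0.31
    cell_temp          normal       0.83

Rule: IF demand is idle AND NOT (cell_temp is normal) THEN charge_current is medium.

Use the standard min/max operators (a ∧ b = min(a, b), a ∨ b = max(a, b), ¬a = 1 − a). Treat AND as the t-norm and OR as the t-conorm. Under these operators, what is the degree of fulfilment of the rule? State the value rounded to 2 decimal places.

firing strength: idle=0.73, ¬normal=1−0.83=0.17; AND[min(a, b)] → w = 0.17

0.17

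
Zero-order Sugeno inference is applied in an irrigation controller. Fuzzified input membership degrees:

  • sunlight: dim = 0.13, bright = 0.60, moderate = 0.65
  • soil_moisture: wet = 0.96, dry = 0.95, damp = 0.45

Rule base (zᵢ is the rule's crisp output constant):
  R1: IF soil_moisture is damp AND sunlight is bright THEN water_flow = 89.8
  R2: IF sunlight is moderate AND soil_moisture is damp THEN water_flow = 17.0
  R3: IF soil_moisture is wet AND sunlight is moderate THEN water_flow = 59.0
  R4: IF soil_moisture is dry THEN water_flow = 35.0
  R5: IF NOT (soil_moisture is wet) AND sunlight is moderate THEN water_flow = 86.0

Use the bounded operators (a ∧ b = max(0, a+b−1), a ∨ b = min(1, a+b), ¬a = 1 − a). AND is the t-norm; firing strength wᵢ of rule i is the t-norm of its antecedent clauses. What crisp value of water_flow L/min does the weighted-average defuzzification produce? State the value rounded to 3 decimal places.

R1 (z=89.8): damp=0.45, bright=0.60; AND[max(0, a+b−1)] → w = 0.05
R2 (z=17.0): moderate=0.65, damp=0.45; AND[max(0, a+b−1)] → w = 0.10
R3 (z=59.0): wet=0.96, moderate=0.65; AND[max(0, a+b−1)] → w = 0.61
R4 (z=35.0): dry=0.95 → w = 0.95
R5 (z=86.0): ¬wet=1−0.96=0.04, moderate=0.65; AND[max(0, a+b−1)] → w = 0.00
Weighted average = (0.05·89.8 + 0.10·17.0 + 0.61·59.0 + 0.95·35.0 + 0.00·86.0) / (0.05 + 0.10 + 0.61 + 0.95 + 0.00)
  = 75.4300 / 1.7100 = 44.111

44.111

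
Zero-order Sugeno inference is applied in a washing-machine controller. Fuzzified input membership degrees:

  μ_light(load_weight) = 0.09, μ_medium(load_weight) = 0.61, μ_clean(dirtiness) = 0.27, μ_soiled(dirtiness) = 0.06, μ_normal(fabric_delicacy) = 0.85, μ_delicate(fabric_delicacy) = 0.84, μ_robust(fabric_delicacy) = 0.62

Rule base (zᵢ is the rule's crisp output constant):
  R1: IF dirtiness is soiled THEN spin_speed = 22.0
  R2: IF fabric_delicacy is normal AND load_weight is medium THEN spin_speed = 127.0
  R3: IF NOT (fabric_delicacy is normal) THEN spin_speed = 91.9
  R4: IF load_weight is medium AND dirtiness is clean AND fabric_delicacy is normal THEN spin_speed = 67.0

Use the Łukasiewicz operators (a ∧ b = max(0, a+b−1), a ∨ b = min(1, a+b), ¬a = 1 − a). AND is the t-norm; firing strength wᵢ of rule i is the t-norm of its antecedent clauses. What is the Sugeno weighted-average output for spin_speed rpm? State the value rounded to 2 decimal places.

R1 (z=22.0): soiled=0.06 → w = 0.06
R2 (z=127.0): normal=0.85, medium=0.61; AND[max(0, a+b−1)] → w = 0.46
R3 (z=91.9): ¬normal=1−0.85=0.15 → w = 0.15
R4 (z=67.0): medium=0.61, clean=0.27, normal=0.85; AND[max(0, a+b−1)] → w = 0.00
Weighted average = (0.06·22.0 + 0.46·127.0 + 0.15·91.9 + 0.00·67.0) / (0.06 + 0.46 + 0.15 + 0.00)
  = 73.5250 / 0.6700 = 109.74

109.74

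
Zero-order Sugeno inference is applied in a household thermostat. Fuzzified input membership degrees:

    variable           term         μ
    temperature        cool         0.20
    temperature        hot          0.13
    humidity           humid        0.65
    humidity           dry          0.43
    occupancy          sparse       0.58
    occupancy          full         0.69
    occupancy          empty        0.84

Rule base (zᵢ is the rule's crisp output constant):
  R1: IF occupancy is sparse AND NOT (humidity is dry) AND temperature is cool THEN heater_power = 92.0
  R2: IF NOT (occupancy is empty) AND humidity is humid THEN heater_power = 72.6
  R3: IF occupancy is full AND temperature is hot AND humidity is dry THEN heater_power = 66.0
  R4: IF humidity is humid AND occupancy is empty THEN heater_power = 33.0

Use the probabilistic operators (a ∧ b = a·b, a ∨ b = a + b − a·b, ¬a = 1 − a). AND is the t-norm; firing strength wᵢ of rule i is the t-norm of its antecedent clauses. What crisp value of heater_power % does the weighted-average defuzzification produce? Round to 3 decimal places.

R1 (z=92.0): sparse=0.58, ¬dry=1−0.43=0.57, cool=0.20; AND[a·b] → w = 0.0661
R2 (z=72.6): ¬empty=1−0.84=0.16, humid=0.65; AND[a·b] → w = 0.1040
R3 (z=66.0): full=0.69, hot=0.13, dry=0.43; AND[a·b] → w = 0.0386
R4 (z=33.0): humid=0.65, empty=0.84; AND[a·b] → w = 0.5460
Weighted average = (0.0661·92.0 + 0.1040·72.6 + 0.0386·66.0 + 0.5460·33.0) / (0.0661 + 0.1040 + 0.0386 + 0.5460)
  = 34.1971 / 0.7547 = 45.313

45.313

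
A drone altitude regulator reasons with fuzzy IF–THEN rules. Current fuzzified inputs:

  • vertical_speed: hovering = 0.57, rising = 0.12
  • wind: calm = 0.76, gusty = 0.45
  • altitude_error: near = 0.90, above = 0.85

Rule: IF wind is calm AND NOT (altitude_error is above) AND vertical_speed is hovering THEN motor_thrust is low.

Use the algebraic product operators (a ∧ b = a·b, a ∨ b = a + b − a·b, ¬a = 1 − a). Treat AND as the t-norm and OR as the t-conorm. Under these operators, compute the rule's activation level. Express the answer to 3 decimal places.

firing strength: calm=0.76, ¬above=1−0.85=0.15, hovering=0.57; AND[a·b] → w = 0.0650

0.065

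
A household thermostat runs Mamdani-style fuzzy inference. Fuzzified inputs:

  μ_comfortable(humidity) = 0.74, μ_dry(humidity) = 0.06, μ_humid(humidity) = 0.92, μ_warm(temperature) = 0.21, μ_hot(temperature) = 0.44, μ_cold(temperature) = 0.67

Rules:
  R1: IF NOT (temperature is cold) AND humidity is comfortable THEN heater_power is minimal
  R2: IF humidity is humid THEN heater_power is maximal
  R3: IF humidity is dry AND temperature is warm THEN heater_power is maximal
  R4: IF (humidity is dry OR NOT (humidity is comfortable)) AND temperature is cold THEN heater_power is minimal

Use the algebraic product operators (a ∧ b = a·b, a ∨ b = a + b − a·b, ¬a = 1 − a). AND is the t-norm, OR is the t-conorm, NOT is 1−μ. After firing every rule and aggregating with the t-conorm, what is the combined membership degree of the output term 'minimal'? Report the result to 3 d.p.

R1: ¬cold=1−0.67=0.33, comfortable=0.74; AND[a·b] → w = 0.2442
R2: humid=0.92 → w = 0.9200
R3: dry=0.06, warm=0.21; AND[a·b] → w = 0.0126
R4: (dry=0.06 OR ¬comfortable=1−0.74=0.26) = 0.3044; AND[a·b] with cold=0.67 → w = 0.2039
Rules with consequent 'minimal': {R1, R4} → strengths 0.2442, 0.2039
Aggregate via t-conorm [a + b − a·b]: 0.3983

0.398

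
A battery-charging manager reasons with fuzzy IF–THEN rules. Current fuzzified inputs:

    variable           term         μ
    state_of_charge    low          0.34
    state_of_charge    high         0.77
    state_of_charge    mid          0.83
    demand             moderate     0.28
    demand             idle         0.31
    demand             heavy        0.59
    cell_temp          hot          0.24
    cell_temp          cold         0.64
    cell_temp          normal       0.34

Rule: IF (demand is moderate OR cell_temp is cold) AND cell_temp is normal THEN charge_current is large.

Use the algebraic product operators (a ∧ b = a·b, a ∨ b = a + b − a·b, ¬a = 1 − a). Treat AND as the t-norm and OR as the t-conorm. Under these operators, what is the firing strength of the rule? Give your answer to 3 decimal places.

0.252

firing strength: (moderate=0.28 OR cold=0.64) = 0.7408; AND[a·b] with normal=0.34 → w = 0.2519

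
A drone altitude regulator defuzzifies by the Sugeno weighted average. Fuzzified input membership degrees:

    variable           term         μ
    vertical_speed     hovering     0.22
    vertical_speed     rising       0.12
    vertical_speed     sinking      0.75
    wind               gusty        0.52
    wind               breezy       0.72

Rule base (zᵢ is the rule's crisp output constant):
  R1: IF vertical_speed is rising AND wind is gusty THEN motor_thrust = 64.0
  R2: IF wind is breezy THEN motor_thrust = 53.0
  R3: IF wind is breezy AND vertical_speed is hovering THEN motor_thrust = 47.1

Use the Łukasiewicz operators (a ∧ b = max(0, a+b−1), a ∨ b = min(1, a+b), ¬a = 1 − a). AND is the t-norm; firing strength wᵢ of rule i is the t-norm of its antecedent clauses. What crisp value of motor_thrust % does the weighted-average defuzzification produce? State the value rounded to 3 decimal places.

R1 (z=64.0): rising=0.12, gusty=0.52; AND[max(0, a+b−1)] → w = 0.00
R2 (z=53.0): breezy=0.72 → w = 0.72
R3 (z=47.1): breezy=0.72, hovering=0.22; AND[max(0, a+b−1)] → w = 0.00
Weighted average = (0.00·64.0 + 0.72·53.0 + 0.00·47.1) / (0.00 + 0.72 + 0.00)
  = 38.1600 / 0.7200 = 53.000

53.000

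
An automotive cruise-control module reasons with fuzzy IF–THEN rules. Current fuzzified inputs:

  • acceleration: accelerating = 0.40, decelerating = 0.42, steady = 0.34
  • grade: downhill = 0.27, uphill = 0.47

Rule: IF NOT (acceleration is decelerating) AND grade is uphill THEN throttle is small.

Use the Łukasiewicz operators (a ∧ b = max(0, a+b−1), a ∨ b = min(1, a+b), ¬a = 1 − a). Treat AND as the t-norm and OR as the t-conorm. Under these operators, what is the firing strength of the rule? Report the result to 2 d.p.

firing strength: ¬decelerating=1−0.42=0.58, uphill=0.47; AND[max(0, a+b−1)] → w = 0.05

0.05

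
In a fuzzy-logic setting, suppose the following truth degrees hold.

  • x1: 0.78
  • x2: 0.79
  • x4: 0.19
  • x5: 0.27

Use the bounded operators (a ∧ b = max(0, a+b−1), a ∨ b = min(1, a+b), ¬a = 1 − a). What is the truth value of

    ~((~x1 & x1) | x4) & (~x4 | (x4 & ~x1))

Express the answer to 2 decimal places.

0.62

~x1 = 1 − 0.78 = 0.22
~x1 & x1 = max(0, a+b−1) on (0.22, 0.78) = 0.00
(~x1 & x1) | x4 = min(1, a+b) on (0.00, 0.19) = 0.19
~((~x1 & x1) | x4) = 1 − 0.19 = 0.81
~x4 = 1 − 0.19 = 0.81
~x1 = 1 − 0.78 = 0.22
x4 & ~x1 = max(0, a+b−1) on (0.19, 0.22) = 0.00
~x4 | (x4 & ~x1) = min(1, a+b) on (0.81, 0.00) = 0.81
~((~x1 & x1) | x4) & (~x4 | (x4 & ~x1)) = max(0, a+b−1) on (0.81, 0.81) = 0.62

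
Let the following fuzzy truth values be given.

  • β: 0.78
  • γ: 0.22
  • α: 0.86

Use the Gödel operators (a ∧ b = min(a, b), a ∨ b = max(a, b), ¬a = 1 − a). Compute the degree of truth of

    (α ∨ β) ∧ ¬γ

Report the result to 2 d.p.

0.78

α ∨ β = max(a, b) on (0.86, 0.78) = 0.86
¬γ = 1 − 0.22 = 0.78
(α ∨ β) ∧ ¬γ = min(a, b) on (0.86, 0.78) = 0.78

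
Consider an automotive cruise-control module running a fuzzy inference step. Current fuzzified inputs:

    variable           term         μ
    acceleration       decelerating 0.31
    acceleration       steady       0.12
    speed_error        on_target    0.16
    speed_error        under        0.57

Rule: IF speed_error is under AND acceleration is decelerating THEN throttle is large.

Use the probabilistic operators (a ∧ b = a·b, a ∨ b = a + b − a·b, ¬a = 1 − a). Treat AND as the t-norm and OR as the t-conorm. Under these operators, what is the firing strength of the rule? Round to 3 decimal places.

firing strength: under=0.57, decelerating=0.31; AND[a·b] → w = 0.1767

0.177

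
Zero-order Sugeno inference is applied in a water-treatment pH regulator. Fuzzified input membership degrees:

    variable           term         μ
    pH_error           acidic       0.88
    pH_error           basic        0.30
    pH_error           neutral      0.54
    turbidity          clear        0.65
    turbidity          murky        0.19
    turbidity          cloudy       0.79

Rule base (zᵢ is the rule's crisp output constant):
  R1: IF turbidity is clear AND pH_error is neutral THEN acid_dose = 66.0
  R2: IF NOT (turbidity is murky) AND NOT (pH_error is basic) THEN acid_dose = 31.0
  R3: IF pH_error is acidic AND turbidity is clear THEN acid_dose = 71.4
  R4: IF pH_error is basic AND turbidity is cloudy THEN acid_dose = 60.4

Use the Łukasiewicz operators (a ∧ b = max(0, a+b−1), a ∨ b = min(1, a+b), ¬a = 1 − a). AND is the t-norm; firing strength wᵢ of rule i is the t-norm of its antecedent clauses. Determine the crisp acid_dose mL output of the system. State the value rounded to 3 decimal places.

54.264

R1 (z=66.0): clear=0.65, neutral=0.54; AND[max(0, a+b−1)] → w = 0.19
R2 (z=31.0): ¬murky=1−0.19=0.81, ¬basic=1−0.30=0.70; AND[max(0, a+b−1)] → w = 0.51
R3 (z=71.4): acidic=0.88, clear=0.65; AND[max(0, a+b−1)] → w = 0.53
R4 (z=60.4): basic=0.30, cloudy=0.79; AND[max(0, a+b−1)] → w = 0.09
Weighted average = (0.19·66.0 + 0.51·31.0 + 0.53·71.4 + 0.09·60.4) / (0.19 + 0.51 + 0.53 + 0.09)
  = 71.6280 / 1.3200 = 54.264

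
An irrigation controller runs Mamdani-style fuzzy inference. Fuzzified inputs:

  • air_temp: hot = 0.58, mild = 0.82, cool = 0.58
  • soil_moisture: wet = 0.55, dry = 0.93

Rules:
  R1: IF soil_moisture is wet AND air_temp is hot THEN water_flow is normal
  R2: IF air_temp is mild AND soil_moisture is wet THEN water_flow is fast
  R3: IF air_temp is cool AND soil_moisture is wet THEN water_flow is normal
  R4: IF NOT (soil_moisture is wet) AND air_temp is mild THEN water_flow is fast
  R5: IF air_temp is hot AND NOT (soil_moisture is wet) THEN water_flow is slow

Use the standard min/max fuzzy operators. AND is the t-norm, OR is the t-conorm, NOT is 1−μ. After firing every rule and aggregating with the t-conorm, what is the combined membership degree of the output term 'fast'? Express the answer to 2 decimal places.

R1: wet=0.55, hot=0.58; AND[min(a, b)] → w = 0.55
R2: mild=0.82, wet=0.55; AND[min(a, b)] → w = 0.55
R3: cool=0.58, wet=0.55; AND[min(a, b)] → w = 0.55
R4: ¬wet=1−0.55=0.45, mild=0.82; AND[min(a, b)] → w = 0.45
R5: hot=0.58, ¬wet=1−0.55=0.45; AND[min(a, b)] → w = 0.45
Rules with consequent 'fast': {R2, R4} → strengths 0.55, 0.45
Aggregate via t-conorm [max(a, b)]: 0.55

0.55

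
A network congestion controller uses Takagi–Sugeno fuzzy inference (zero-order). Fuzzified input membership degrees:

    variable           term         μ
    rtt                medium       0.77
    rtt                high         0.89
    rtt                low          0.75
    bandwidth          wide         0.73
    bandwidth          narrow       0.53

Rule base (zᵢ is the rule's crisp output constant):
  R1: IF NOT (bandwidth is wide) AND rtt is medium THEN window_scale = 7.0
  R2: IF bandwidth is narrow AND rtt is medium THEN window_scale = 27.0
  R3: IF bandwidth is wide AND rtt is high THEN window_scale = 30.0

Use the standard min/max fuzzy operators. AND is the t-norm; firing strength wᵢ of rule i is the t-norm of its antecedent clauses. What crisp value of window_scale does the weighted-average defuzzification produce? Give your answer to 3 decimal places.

24.902

R1 (z=7.0): ¬wide=1−0.73=0.27, medium=0.77; AND[min(a, b)] → w = 0.27
R2 (z=27.0): narrow=0.53, medium=0.77; AND[min(a, b)] → w = 0.53
R3 (z=30.0): wide=0.73, high=0.89; AND[min(a, b)] → w = 0.73
Weighted average = (0.27·7.0 + 0.53·27.0 + 0.73·30.0) / (0.27 + 0.53 + 0.73)
  = 38.1000 / 1.5300 = 24.902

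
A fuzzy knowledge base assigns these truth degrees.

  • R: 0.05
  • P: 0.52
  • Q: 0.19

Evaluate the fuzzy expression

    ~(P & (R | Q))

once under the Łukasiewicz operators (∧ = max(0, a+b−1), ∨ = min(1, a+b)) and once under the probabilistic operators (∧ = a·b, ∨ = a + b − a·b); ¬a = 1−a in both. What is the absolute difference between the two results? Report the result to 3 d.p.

0.120

Under Łukasiewicz:
  R | Q = min(1, a+b) on (0.05, 0.19) = 0.24
  P & (R | Q) = max(0, a+b−1) on (0.52, 0.24) = 0.00
  ~(P & (R | Q)) = 1 − 0.00 = 1.00
  → value = 1.0000
Under probabilistic:
  R | Q = a + b − a·b on (0.0500, 0.1900) = 0.2305
  P & (R | Q) = a·b on (0.5200, 0.2305) = 0.1199
  ~(P & (R | Q)) = 1 − 0.1199 = 0.8801
  → value = 0.8801
|1.0000 − 0.8801| = 0.120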